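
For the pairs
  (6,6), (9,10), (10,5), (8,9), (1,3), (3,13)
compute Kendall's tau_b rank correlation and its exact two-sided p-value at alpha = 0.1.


Step 1: Enumerate the 15 unordered pairs (i,j) with i<j and classify each by sign(x_j-x_i) * sign(y_j-y_i).
  (1,2):dx=+3,dy=+4->C; (1,3):dx=+4,dy=-1->D; (1,4):dx=+2,dy=+3->C; (1,5):dx=-5,dy=-3->C
  (1,6):dx=-3,dy=+7->D; (2,3):dx=+1,dy=-5->D; (2,4):dx=-1,dy=-1->C; (2,5):dx=-8,dy=-7->C
  (2,6):dx=-6,dy=+3->D; (3,4):dx=-2,dy=+4->D; (3,5):dx=-9,dy=-2->C; (3,6):dx=-7,dy=+8->D
  (4,5):dx=-7,dy=-6->C; (4,6):dx=-5,dy=+4->D; (5,6):dx=+2,dy=+10->C
Step 2: C = 8, D = 7, total pairs = 15.
Step 3: tau = (C - D)/(n(n-1)/2) = (8 - 7)/15 = 0.066667.
Step 4: Exact two-sided p-value (enumerate n! = 720 permutations of y under H0): p = 1.000000.
Step 5: alpha = 0.1. fail to reject H0.

tau_b = 0.0667 (C=8, D=7), p = 1.000000, fail to reject H0.


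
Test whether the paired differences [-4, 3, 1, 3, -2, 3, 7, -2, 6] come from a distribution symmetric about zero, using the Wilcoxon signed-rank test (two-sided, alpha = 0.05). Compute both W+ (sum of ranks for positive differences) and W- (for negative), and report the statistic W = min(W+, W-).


Step 1: Drop any zero differences (none here) and take |d_i|.
|d| = [4, 3, 1, 3, 2, 3, 7, 2, 6]
Step 2: Midrank |d_i| (ties get averaged ranks).
ranks: |4|->7, |3|->5, |1|->1, |3|->5, |2|->2.5, |3|->5, |7|->9, |2|->2.5, |6|->8
Step 3: Attach original signs; sum ranks with positive sign and with negative sign.
W+ = 5 + 1 + 5 + 5 + 9 + 8 = 33
W- = 7 + 2.5 + 2.5 = 12
(Check: W+ + W- = 45 should equal n(n+1)/2 = 45.)
Step 4: Test statistic W = min(W+, W-) = 12.
Step 5: Ties in |d|, so use the tie-corrected normal approximation.
        E[W] = n(n+1)/4 = 9*10/4 = 22.5.
        Tie groups: |d|=2 (t=2), |d|=3 (t=3); sum(t^3 - t) = 30.
        Var[W] = n(n+1)(2n+1)/24 - sum(t^3-t)/48 = 1710/24 - 30/48 = 70.625.
        z = (W - E[W]) / sqrt(Var[W]) = (12 - 22.5) / 8.4039 = -1.2494.
        Two-sided p = 2*Phi(z) = 0.211510.
Step 6: alpha = 0.05. fail to reject H0.

W+ = 33, W- = 12, W = min = 12, p = 0.211510, fail to reject H0.


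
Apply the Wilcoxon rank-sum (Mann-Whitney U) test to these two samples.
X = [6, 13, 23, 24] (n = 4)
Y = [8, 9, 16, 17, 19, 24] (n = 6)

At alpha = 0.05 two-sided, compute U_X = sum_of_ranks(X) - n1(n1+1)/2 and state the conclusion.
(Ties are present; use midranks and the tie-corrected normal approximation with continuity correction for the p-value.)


Step 1: Combine and sort all 10 observations; assign midranks.
sorted (value, group): (6,X), (8,Y), (9,Y), (13,X), (16,Y), (17,Y), (19,Y), (23,X), (24,X), (24,Y)
ranks: 6->1, 8->2, 9->3, 13->4, 16->5, 17->6, 19->7, 23->8, 24->9.5, 24->9.5
Step 2: Rank sum for X: R1 = 1 + 4 + 8 + 9.5 = 22.5.
Step 3: U_X = R1 - n1(n1+1)/2 = 22.5 - 4*5/2 = 22.5 - 10 = 12.5.
       U_Y = n1*n2 - U_X = 24 - 12.5 = 11.5.
Step 4: Ties are present, so use the tie-corrected normal approximation (with continuity correction) for the p-value.
Step 5: p-value = 1.000000; compare to alpha = 0.05. fail to reject H0.

U_X = 12.5, p = 1.000000, fail to reject H0 at alpha = 0.05.


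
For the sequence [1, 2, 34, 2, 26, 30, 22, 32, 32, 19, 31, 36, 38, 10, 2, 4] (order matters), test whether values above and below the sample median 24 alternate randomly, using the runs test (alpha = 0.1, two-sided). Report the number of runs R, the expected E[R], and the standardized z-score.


Step 1: Compute median = 24; label A = above, B = below.
Labels in order: BBABAABAABAAABBB  (n_A = 8, n_B = 8)
Step 2: Count runs R = 9.
Step 3: Under H0 (random ordering), E[R] = 2*n_A*n_B/(n_A+n_B) + 1 = 2*8*8/16 + 1 = 9.0000.
        Var[R] = 2*n_A*n_B*(2*n_A*n_B - n_A - n_B) / ((n_A+n_B)^2 * (n_A+n_B-1)) = 14336/3840 = 3.7333.
        SD[R] = 1.9322.
Step 4: R = E[R], so z = 0 with no continuity correction.
Step 5: Two-sided p-value via normal approximation = 2*(1 - Phi(|z|)) = 1.000000.
Step 6: alpha = 0.1. fail to reject H0.

R = 9, z = 0.0000, p = 1.000000, fail to reject H0.


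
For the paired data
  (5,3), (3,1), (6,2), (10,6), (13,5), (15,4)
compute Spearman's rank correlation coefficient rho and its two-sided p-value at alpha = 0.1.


Step 1: Rank x and y separately (midranks; no ties here).
rank(x): 5->2, 3->1, 6->3, 10->4, 13->5, 15->6
rank(y): 3->3, 1->1, 2->2, 6->6, 5->5, 4->4
Step 2: d_i = R_x(i) - R_y(i); compute d_i^2.
  (2-3)^2=1, (1-1)^2=0, (3-2)^2=1, (4-6)^2=4, (5-5)^2=0, (6-4)^2=4
sum(d^2) = 10.
Step 3: rho = 1 - 6*10 / (6*(6^2 - 1)) = 1 - 60/210 = 0.714286.
Step 4: Under H0, t = rho * sqrt((n-2)/(1-rho^2)) = 2.0412 ~ t(4).
Step 5: Two-sided p-value from the t-distribution with 4 df = 0.110787.
Step 6: alpha = 0.1. fail to reject H0.

rho = 0.7143, p = 0.110787, fail to reject H0 at alpha = 0.1.


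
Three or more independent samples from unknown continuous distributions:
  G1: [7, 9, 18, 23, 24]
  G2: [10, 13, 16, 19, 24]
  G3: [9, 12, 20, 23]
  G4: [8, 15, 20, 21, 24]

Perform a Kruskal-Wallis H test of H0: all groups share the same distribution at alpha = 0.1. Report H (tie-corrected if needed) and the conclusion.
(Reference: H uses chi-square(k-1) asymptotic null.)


Step 1: Combine all N = 19 observations and assign midranks.
sorted (value, group, rank): (7,G1,1), (8,G4,2), (9,G1,3.5), (9,G3,3.5), (10,G2,5), (12,G3,6), (13,G2,7), (15,G4,8), (16,G2,9), (18,G1,10), (19,G2,11), (20,G3,12.5), (20,G4,12.5), (21,G4,14), (23,G1,15.5), (23,G3,15.5), (24,G1,18), (24,G2,18), (24,G4,18)
Step 2: Sum ranks within each group.
R_1 = 48 (n_1 = 5)
R_2 = 50 (n_2 = 5)
R_3 = 37.5 (n_3 = 4)
R_4 = 54.5 (n_4 = 5)
Step 3: H = 12/(N(N+1)) * sum(R_i^2/n_i) - 3(N+1)
     = 12/(19*20) * (48^2/5 + 50^2/5 + 37.5^2/4 + 54.5^2/5) - 3*20
     = 0.031579 * 1906.41 - 60
     = 0.202500.
Step 4: Ties present; correction factor C = 1 - 42/(19^3 - 19) = 0.993860. Corrected H = 0.202500 / 0.993860 = 0.203751.
Step 5: Under H0, H ~ chi^2(3); p-value = 0.976981.
Step 6: alpha = 0.1. fail to reject H0.

H = 0.2038, df = 3, p = 0.976981, fail to reject H0.


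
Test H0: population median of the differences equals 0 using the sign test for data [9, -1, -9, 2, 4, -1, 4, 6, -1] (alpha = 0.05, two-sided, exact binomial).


Step 1: Discard zero differences. Original n = 9; n_eff = number of nonzero differences = 9.
Nonzero differences (with sign): +9, -1, -9, +2, +4, -1, +4, +6, -1
Step 2: Count signs: positive = 5, negative = 4.
Step 3: Under H0: P(positive) = 0.5, so the number of positives S ~ Bin(9, 0.5).
Step 4: Two-sided exact p-value = sum of Bin(9,0.5) probabilities at or below the observed probability = 1.000000.
Step 5: alpha = 0.05. fail to reject H0.

n_eff = 9, pos = 5, neg = 4, p = 1.000000, fail to reject H0.


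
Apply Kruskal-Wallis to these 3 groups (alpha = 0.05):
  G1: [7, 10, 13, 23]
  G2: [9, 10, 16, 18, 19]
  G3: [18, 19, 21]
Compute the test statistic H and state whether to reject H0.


Step 1: Combine all N = 12 observations and assign midranks.
sorted (value, group, rank): (7,G1,1), (9,G2,2), (10,G1,3.5), (10,G2,3.5), (13,G1,5), (16,G2,6), (18,G2,7.5), (18,G3,7.5), (19,G2,9.5), (19,G3,9.5), (21,G3,11), (23,G1,12)
Step 2: Sum ranks within each group.
R_1 = 21.5 (n_1 = 4)
R_2 = 28.5 (n_2 = 5)
R_3 = 28 (n_3 = 3)
Step 3: H = 12/(N(N+1)) * sum(R_i^2/n_i) - 3(N+1)
     = 12/(12*13) * (21.5^2/4 + 28.5^2/5 + 28^2/3) - 3*13
     = 0.076923 * 539.346 - 39
     = 2.488141.
Step 4: Ties present; correction factor C = 1 - 18/(12^3 - 12) = 0.989510. Corrected H = 2.488141 / 0.989510 = 2.514517.
Step 5: Under H0, H ~ chi^2(2); p-value = 0.284433.
Step 6: alpha = 0.05. fail to reject H0.

H = 2.5145, df = 2, p = 0.284433, fail to reject H0.


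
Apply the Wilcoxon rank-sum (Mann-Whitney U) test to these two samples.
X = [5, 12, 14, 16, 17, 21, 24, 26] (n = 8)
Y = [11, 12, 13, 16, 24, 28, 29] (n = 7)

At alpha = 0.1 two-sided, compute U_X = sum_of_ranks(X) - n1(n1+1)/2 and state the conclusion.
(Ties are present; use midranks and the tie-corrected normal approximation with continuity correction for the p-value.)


Step 1: Combine and sort all 15 observations; assign midranks.
sorted (value, group): (5,X), (11,Y), (12,X), (12,Y), (13,Y), (14,X), (16,X), (16,Y), (17,X), (21,X), (24,X), (24,Y), (26,X), (28,Y), (29,Y)
ranks: 5->1, 11->2, 12->3.5, 12->3.5, 13->5, 14->6, 16->7.5, 16->7.5, 17->9, 21->10, 24->11.5, 24->11.5, 26->13, 28->14, 29->15
Step 2: Rank sum for X: R1 = 1 + 3.5 + 6 + 7.5 + 9 + 10 + 11.5 + 13 = 61.5.
Step 3: U_X = R1 - n1(n1+1)/2 = 61.5 - 8*9/2 = 61.5 - 36 = 25.5.
       U_Y = n1*n2 - U_X = 56 - 25.5 = 30.5.
Step 4: Ties are present, so use the tie-corrected normal approximation (with continuity correction) for the p-value.
Step 5: p-value = 0.816478; compare to alpha = 0.1. fail to reject H0.

U_X = 25.5, p = 0.816478, fail to reject H0 at alpha = 0.1.


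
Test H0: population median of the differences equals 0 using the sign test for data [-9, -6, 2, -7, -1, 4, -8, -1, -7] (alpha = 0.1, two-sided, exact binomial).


Step 1: Discard zero differences. Original n = 9; n_eff = number of nonzero differences = 9.
Nonzero differences (with sign): -9, -6, +2, -7, -1, +4, -8, -1, -7
Step 2: Count signs: positive = 2, negative = 7.
Step 3: Under H0: P(positive) = 0.5, so the number of positives S ~ Bin(9, 0.5).
Step 4: Two-sided exact p-value = sum of Bin(9,0.5) probabilities at or below the observed probability = 0.179688.
Step 5: alpha = 0.1. fail to reject H0.

n_eff = 9, pos = 2, neg = 7, p = 0.179688, fail to reject H0.


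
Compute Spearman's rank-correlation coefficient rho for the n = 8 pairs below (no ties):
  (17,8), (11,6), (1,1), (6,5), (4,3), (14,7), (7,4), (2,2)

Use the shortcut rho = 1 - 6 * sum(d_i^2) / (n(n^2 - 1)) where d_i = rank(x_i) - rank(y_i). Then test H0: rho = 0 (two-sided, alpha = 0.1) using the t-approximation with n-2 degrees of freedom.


Step 1: Rank x and y separately (midranks; no ties here).
rank(x): 17->8, 11->6, 1->1, 6->4, 4->3, 14->7, 7->5, 2->2
rank(y): 8->8, 6->6, 1->1, 5->5, 3->3, 7->7, 4->4, 2->2
Step 2: d_i = R_x(i) - R_y(i); compute d_i^2.
  (8-8)^2=0, (6-6)^2=0, (1-1)^2=0, (4-5)^2=1, (3-3)^2=0, (7-7)^2=0, (5-4)^2=1, (2-2)^2=0
sum(d^2) = 2.
Step 3: rho = 1 - 6*2 / (8*(8^2 - 1)) = 1 - 12/504 = 0.976190.
Step 4: Under H0, t = rho * sqrt((n-2)/(1-rho^2)) = 11.0235 ~ t(6).
Step 5: Two-sided p-value from the t-distribution with 6 df = 0.000033.
Step 6: alpha = 0.1. reject H0.

rho = 0.9762, p = 0.000033, reject H0 at alpha = 0.1.


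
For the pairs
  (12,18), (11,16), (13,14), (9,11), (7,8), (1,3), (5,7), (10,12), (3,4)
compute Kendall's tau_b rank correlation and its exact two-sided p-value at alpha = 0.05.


Step 1: Enumerate the 36 unordered pairs (i,j) with i<j and classify each by sign(x_j-x_i) * sign(y_j-y_i).
  (1,2):dx=-1,dy=-2->C; (1,3):dx=+1,dy=-4->D; (1,4):dx=-3,dy=-7->C; (1,5):dx=-5,dy=-10->C
  (1,6):dx=-11,dy=-15->C; (1,7):dx=-7,dy=-11->C; (1,8):dx=-2,dy=-6->C; (1,9):dx=-9,dy=-14->C
  (2,3):dx=+2,dy=-2->D; (2,4):dx=-2,dy=-5->C; (2,5):dx=-4,dy=-8->C; (2,6):dx=-10,dy=-13->C
  (2,7):dx=-6,dy=-9->C; (2,8):dx=-1,dy=-4->C; (2,9):dx=-8,dy=-12->C; (3,4):dx=-4,dy=-3->C
  (3,5):dx=-6,dy=-6->C; (3,6):dx=-12,dy=-11->C; (3,7):dx=-8,dy=-7->C; (3,8):dx=-3,dy=-2->C
  (3,9):dx=-10,dy=-10->C; (4,5):dx=-2,dy=-3->C; (4,6):dx=-8,dy=-8->C; (4,7):dx=-4,dy=-4->C
  (4,8):dx=+1,dy=+1->C; (4,9):dx=-6,dy=-7->C; (5,6):dx=-6,dy=-5->C; (5,7):dx=-2,dy=-1->C
  (5,8):dx=+3,dy=+4->C; (5,9):dx=-4,dy=-4->C; (6,7):dx=+4,dy=+4->C; (6,8):dx=+9,dy=+9->C
  (6,9):dx=+2,dy=+1->C; (7,8):dx=+5,dy=+5->C; (7,9):dx=-2,dy=-3->C; (8,9):dx=-7,dy=-8->C
Step 2: C = 34, D = 2, total pairs = 36.
Step 3: tau = (C - D)/(n(n-1)/2) = (34 - 2)/36 = 0.888889.
Step 4: Exact two-sided p-value (enumerate n! = 362880 permutations of y under H0): p = 0.000243.
Step 5: alpha = 0.05. reject H0.

tau_b = 0.8889 (C=34, D=2), p = 0.000243, reject H0.


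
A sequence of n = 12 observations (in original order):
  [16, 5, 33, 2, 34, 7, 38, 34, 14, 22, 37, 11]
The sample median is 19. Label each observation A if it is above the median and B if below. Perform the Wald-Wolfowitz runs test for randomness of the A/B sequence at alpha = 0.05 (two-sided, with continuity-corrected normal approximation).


Step 1: Compute median = 19; label A = above, B = below.
Labels in order: BBABABAABAAB  (n_A = 6, n_B = 6)
Step 2: Count runs R = 9.
Step 3: Under H0 (random ordering), E[R] = 2*n_A*n_B/(n_A+n_B) + 1 = 2*6*6/12 + 1 = 7.0000.
        Var[R] = 2*n_A*n_B*(2*n_A*n_B - n_A - n_B) / ((n_A+n_B)^2 * (n_A+n_B-1)) = 4320/1584 = 2.7273.
        SD[R] = 1.6514.
Step 4: Continuity-corrected z = (R - 0.5 - E[R]) / SD[R] = (9 - 0.5 - 7.0000) / 1.6514 = 0.9083.
Step 5: Two-sided p-value via normal approximation = 2*(1 - Phi(|z|)) = 0.363722.
Step 6: alpha = 0.05. fail to reject H0.

R = 9, z = 0.9083, p = 0.363722, fail to reject H0.


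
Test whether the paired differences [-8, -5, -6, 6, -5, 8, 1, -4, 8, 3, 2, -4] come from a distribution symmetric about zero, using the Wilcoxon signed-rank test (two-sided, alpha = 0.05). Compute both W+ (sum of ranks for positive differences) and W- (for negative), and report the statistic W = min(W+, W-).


Step 1: Drop any zero differences (none here) and take |d_i|.
|d| = [8, 5, 6, 6, 5, 8, 1, 4, 8, 3, 2, 4]
Step 2: Midrank |d_i| (ties get averaged ranks).
ranks: |8|->11, |5|->6.5, |6|->8.5, |6|->8.5, |5|->6.5, |8|->11, |1|->1, |4|->4.5, |8|->11, |3|->3, |2|->2, |4|->4.5
Step 3: Attach original signs; sum ranks with positive sign and with negative sign.
W+ = 8.5 + 11 + 1 + 11 + 3 + 2 = 36.5
W- = 11 + 6.5 + 8.5 + 6.5 + 4.5 + 4.5 = 41.5
(Check: W+ + W- = 78 should equal n(n+1)/2 = 78.)
Step 4: Test statistic W = min(W+, W-) = 36.5.
Step 5: Ties in |d|, so use the tie-corrected normal approximation.
        E[W] = n(n+1)/4 = 12*13/4 = 39.
        Tie groups: |d|=4 (t=2), |d|=5 (t=2), |d|=6 (t=2), |d|=8 (t=3); sum(t^3 - t) = 42.
        Var[W] = n(n+1)(2n+1)/24 - sum(t^3-t)/48 = 3900/24 - 42/48 = 161.625.
        z = (W - E[W]) / sqrt(Var[W]) = (36.5 - 39) / 12.7132 = -0.1966.
        Two-sided p = 2*Phi(z) = 0.844104.
Step 6: alpha = 0.05. fail to reject H0.

W+ = 36.5, W- = 41.5, W = min = 36.5, p = 0.844104, fail to reject H0.


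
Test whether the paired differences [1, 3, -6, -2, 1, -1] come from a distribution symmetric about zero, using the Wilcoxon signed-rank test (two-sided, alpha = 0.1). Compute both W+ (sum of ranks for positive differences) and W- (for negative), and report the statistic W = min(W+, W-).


Step 1: Drop any zero differences (none here) and take |d_i|.
|d| = [1, 3, 6, 2, 1, 1]
Step 2: Midrank |d_i| (ties get averaged ranks).
ranks: |1|->2, |3|->5, |6|->6, |2|->4, |1|->2, |1|->2
Step 3: Attach original signs; sum ranks with positive sign and with negative sign.
W+ = 2 + 5 + 2 = 9
W- = 6 + 4 + 2 = 12
(Check: W+ + W- = 21 should equal n(n+1)/2 = 21.)
Step 4: Test statistic W = min(W+, W-) = 9.
Step 5: Ties in |d|, so use the tie-corrected normal approximation.
        E[W] = n(n+1)/4 = 6*7/4 = 10.5.
        Tie groups: |d|=1 (t=3); sum(t^3 - t) = 24.
        Var[W] = n(n+1)(2n+1)/24 - sum(t^3-t)/48 = 546/24 - 24/48 = 22.25.
        z = (W - E[W]) / sqrt(Var[W]) = (9 - 10.5) / 4.7170 = -0.3180.
        Two-sided p = 2*Phi(z) = 0.750485.
Step 6: alpha = 0.1. fail to reject H0.

W+ = 9, W- = 12, W = min = 9, p = 0.750485, fail to reject H0.


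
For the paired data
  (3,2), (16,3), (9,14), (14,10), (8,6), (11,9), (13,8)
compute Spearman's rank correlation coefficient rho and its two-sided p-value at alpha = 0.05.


Step 1: Rank x and y separately (midranks; no ties here).
rank(x): 3->1, 16->7, 9->3, 14->6, 8->2, 11->4, 13->5
rank(y): 2->1, 3->2, 14->7, 10->6, 6->3, 9->5, 8->4
Step 2: d_i = R_x(i) - R_y(i); compute d_i^2.
  (1-1)^2=0, (7-2)^2=25, (3-7)^2=16, (6-6)^2=0, (2-3)^2=1, (4-5)^2=1, (5-4)^2=1
sum(d^2) = 44.
Step 3: rho = 1 - 6*44 / (7*(7^2 - 1)) = 1 - 264/336 = 0.214286.
Step 4: Under H0, t = rho * sqrt((n-2)/(1-rho^2)) = 0.4906 ~ t(5).
Step 5: Two-sided p-value from the t-distribution with 5 df = 0.644512.
Step 6: alpha = 0.05. fail to reject H0.

rho = 0.2143, p = 0.644512, fail to reject H0 at alpha = 0.05.


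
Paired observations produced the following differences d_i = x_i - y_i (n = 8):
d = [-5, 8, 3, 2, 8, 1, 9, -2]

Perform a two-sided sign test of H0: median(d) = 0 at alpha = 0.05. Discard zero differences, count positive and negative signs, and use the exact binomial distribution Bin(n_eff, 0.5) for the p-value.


Step 1: Discard zero differences. Original n = 8; n_eff = number of nonzero differences = 8.
Nonzero differences (with sign): -5, +8, +3, +2, +8, +1, +9, -2
Step 2: Count signs: positive = 6, negative = 2.
Step 3: Under H0: P(positive) = 0.5, so the number of positives S ~ Bin(8, 0.5).
Step 4: Two-sided exact p-value = sum of Bin(8,0.5) probabilities at or below the observed probability = 0.289062.
Step 5: alpha = 0.05. fail to reject H0.

n_eff = 8, pos = 6, neg = 2, p = 0.289062, fail to reject H0.


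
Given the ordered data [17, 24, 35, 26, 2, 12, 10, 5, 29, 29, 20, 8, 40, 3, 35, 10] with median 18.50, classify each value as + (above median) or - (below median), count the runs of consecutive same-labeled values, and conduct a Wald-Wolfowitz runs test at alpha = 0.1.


Step 1: Compute median = 18.50; label A = above, B = below.
Labels in order: BAAABBBBAAABABAB  (n_A = 8, n_B = 8)
Step 2: Count runs R = 9.
Step 3: Under H0 (random ordering), E[R] = 2*n_A*n_B/(n_A+n_B) + 1 = 2*8*8/16 + 1 = 9.0000.
        Var[R] = 2*n_A*n_B*(2*n_A*n_B - n_A - n_B) / ((n_A+n_B)^2 * (n_A+n_B-1)) = 14336/3840 = 3.7333.
        SD[R] = 1.9322.
Step 4: R = E[R], so z = 0 with no continuity correction.
Step 5: Two-sided p-value via normal approximation = 2*(1 - Phi(|z|)) = 1.000000.
Step 6: alpha = 0.1. fail to reject H0.

R = 9, z = 0.0000, p = 1.000000, fail to reject H0.


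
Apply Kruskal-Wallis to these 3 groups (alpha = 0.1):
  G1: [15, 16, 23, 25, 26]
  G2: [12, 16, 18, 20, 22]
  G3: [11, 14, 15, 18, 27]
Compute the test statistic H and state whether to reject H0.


Step 1: Combine all N = 15 observations and assign midranks.
sorted (value, group, rank): (11,G3,1), (12,G2,2), (14,G3,3), (15,G1,4.5), (15,G3,4.5), (16,G1,6.5), (16,G2,6.5), (18,G2,8.5), (18,G3,8.5), (20,G2,10), (22,G2,11), (23,G1,12), (25,G1,13), (26,G1,14), (27,G3,15)
Step 2: Sum ranks within each group.
R_1 = 50 (n_1 = 5)
R_2 = 38 (n_2 = 5)
R_3 = 32 (n_3 = 5)
Step 3: H = 12/(N(N+1)) * sum(R_i^2/n_i) - 3(N+1)
     = 12/(15*16) * (50^2/5 + 38^2/5 + 32^2/5) - 3*16
     = 0.050000 * 993.6 - 48
     = 1.680000.
Step 4: Ties present; correction factor C = 1 - 18/(15^3 - 15) = 0.994643. Corrected H = 1.680000 / 0.994643 = 1.689048.
Step 5: Under H0, H ~ chi^2(2); p-value = 0.429762.
Step 6: alpha = 0.1. fail to reject H0.

H = 1.6890, df = 2, p = 0.429762, fail to reject H0.


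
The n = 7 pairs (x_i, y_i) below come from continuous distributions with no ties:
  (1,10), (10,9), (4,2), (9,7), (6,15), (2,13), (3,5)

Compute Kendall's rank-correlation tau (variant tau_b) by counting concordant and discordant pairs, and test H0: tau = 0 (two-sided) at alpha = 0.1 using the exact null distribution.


Step 1: Enumerate the 21 unordered pairs (i,j) with i<j and classify each by sign(x_j-x_i) * sign(y_j-y_i).
  (1,2):dx=+9,dy=-1->D; (1,3):dx=+3,dy=-8->D; (1,4):dx=+8,dy=-3->D; (1,5):dx=+5,dy=+5->C
  (1,6):dx=+1,dy=+3->C; (1,7):dx=+2,dy=-5->D; (2,3):dx=-6,dy=-7->C; (2,4):dx=-1,dy=-2->C
  (2,5):dx=-4,dy=+6->D; (2,6):dx=-8,dy=+4->D; (2,7):dx=-7,dy=-4->C; (3,4):dx=+5,dy=+5->C
  (3,5):dx=+2,dy=+13->C; (3,6):dx=-2,dy=+11->D; (3,7):dx=-1,dy=+3->D; (4,5):dx=-3,dy=+8->D
  (4,6):dx=-7,dy=+6->D; (4,7):dx=-6,dy=-2->C; (5,6):dx=-4,dy=-2->C; (5,7):dx=-3,dy=-10->C
  (6,7):dx=+1,dy=-8->D
Step 2: C = 10, D = 11, total pairs = 21.
Step 3: tau = (C - D)/(n(n-1)/2) = (10 - 11)/21 = -0.047619.
Step 4: Exact two-sided p-value (enumerate n! = 5040 permutations of y under H0): p = 1.000000.
Step 5: alpha = 0.1. fail to reject H0.

tau_b = -0.0476 (C=10, D=11), p = 1.000000, fail to reject H0.


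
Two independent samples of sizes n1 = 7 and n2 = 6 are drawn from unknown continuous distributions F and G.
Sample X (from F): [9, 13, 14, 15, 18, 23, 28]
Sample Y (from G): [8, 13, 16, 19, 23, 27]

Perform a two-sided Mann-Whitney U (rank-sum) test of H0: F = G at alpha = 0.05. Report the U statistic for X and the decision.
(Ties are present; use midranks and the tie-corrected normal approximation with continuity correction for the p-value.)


Step 1: Combine and sort all 13 observations; assign midranks.
sorted (value, group): (8,Y), (9,X), (13,X), (13,Y), (14,X), (15,X), (16,Y), (18,X), (19,Y), (23,X), (23,Y), (27,Y), (28,X)
ranks: 8->1, 9->2, 13->3.5, 13->3.5, 14->5, 15->6, 16->7, 18->8, 19->9, 23->10.5, 23->10.5, 27->12, 28->13
Step 2: Rank sum for X: R1 = 2 + 3.5 + 5 + 6 + 8 + 10.5 + 13 = 48.
Step 3: U_X = R1 - n1(n1+1)/2 = 48 - 7*8/2 = 48 - 28 = 20.
       U_Y = n1*n2 - U_X = 42 - 20 = 22.
Step 4: Ties are present, so use the tie-corrected normal approximation (with continuity correction) for the p-value.
Step 5: p-value = 0.942900; compare to alpha = 0.05. fail to reject H0.

U_X = 20, p = 0.942900, fail to reject H0 at alpha = 0.05.


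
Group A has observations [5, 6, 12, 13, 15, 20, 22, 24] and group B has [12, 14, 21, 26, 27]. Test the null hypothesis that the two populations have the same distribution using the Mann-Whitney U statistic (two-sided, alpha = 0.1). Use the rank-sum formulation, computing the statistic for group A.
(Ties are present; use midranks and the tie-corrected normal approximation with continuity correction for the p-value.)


Step 1: Combine and sort all 13 observations; assign midranks.
sorted (value, group): (5,X), (6,X), (12,X), (12,Y), (13,X), (14,Y), (15,X), (20,X), (21,Y), (22,X), (24,X), (26,Y), (27,Y)
ranks: 5->1, 6->2, 12->3.5, 12->3.5, 13->5, 14->6, 15->7, 20->8, 21->9, 22->10, 24->11, 26->12, 27->13
Step 2: Rank sum for X: R1 = 1 + 2 + 3.5 + 5 + 7 + 8 + 10 + 11 = 47.5.
Step 3: U_X = R1 - n1(n1+1)/2 = 47.5 - 8*9/2 = 47.5 - 36 = 11.5.
       U_Y = n1*n2 - U_X = 40 - 11.5 = 28.5.
Step 4: Ties are present, so use the tie-corrected normal approximation (with continuity correction) for the p-value.
Step 5: p-value = 0.240919; compare to alpha = 0.1. fail to reject H0.

U_X = 11.5, p = 0.240919, fail to reject H0 at alpha = 0.1.


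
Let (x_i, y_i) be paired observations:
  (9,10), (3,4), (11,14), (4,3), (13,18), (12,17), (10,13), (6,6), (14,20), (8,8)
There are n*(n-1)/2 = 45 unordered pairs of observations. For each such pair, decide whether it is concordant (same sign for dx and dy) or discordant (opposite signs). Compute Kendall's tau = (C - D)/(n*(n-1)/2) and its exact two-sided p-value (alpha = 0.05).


Step 1: Enumerate the 45 unordered pairs (i,j) with i<j and classify each by sign(x_j-x_i) * sign(y_j-y_i).
  (1,2):dx=-6,dy=-6->C; (1,3):dx=+2,dy=+4->C; (1,4):dx=-5,dy=-7->C; (1,5):dx=+4,dy=+8->C
  (1,6):dx=+3,dy=+7->C; (1,7):dx=+1,dy=+3->C; (1,8):dx=-3,dy=-4->C; (1,9):dx=+5,dy=+10->C
  (1,10):dx=-1,dy=-2->C; (2,3):dx=+8,dy=+10->C; (2,4):dx=+1,dy=-1->D; (2,5):dx=+10,dy=+14->C
  (2,6):dx=+9,dy=+13->C; (2,7):dx=+7,dy=+9->C; (2,8):dx=+3,dy=+2->C; (2,9):dx=+11,dy=+16->C
  (2,10):dx=+5,dy=+4->C; (3,4):dx=-7,dy=-11->C; (3,5):dx=+2,dy=+4->C; (3,6):dx=+1,dy=+3->C
  (3,7):dx=-1,dy=-1->C; (3,8):dx=-5,dy=-8->C; (3,9):dx=+3,dy=+6->C; (3,10):dx=-3,dy=-6->C
  (4,5):dx=+9,dy=+15->C; (4,6):dx=+8,dy=+14->C; (4,7):dx=+6,dy=+10->C; (4,8):dx=+2,dy=+3->C
  (4,9):dx=+10,dy=+17->C; (4,10):dx=+4,dy=+5->C; (5,6):dx=-1,dy=-1->C; (5,7):dx=-3,dy=-5->C
  (5,8):dx=-7,dy=-12->C; (5,9):dx=+1,dy=+2->C; (5,10):dx=-5,dy=-10->C; (6,7):dx=-2,dy=-4->C
  (6,8):dx=-6,dy=-11->C; (6,9):dx=+2,dy=+3->C; (6,10):dx=-4,dy=-9->C; (7,8):dx=-4,dy=-7->C
  (7,9):dx=+4,dy=+7->C; (7,10):dx=-2,dy=-5->C; (8,9):dx=+8,dy=+14->C; (8,10):dx=+2,dy=+2->C
  (9,10):dx=-6,dy=-12->C
Step 2: C = 44, D = 1, total pairs = 45.
Step 3: tau = (C - D)/(n(n-1)/2) = (44 - 1)/45 = 0.955556.
Step 4: Exact two-sided p-value (enumerate n! = 3628800 permutations of y under H0): p = 0.000006.
Step 5: alpha = 0.05. reject H0.

tau_b = 0.9556 (C=44, D=1), p = 0.000006, reject H0.


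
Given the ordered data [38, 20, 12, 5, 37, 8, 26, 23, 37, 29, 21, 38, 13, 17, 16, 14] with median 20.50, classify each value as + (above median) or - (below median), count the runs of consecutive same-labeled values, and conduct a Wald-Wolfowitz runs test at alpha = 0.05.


Step 1: Compute median = 20.50; label A = above, B = below.
Labels in order: ABBBABAAAAAABBBB  (n_A = 8, n_B = 8)
Step 2: Count runs R = 6.
Step 3: Under H0 (random ordering), E[R] = 2*n_A*n_B/(n_A+n_B) + 1 = 2*8*8/16 + 1 = 9.0000.
        Var[R] = 2*n_A*n_B*(2*n_A*n_B - n_A - n_B) / ((n_A+n_B)^2 * (n_A+n_B-1)) = 14336/3840 = 3.7333.
        SD[R] = 1.9322.
Step 4: Continuity-corrected z = (R + 0.5 - E[R]) / SD[R] = (6 + 0.5 - 9.0000) / 1.9322 = -1.2939.
Step 5: Two-sided p-value via normal approximation = 2*(1 - Phi(|z|)) = 0.195709.
Step 6: alpha = 0.05. fail to reject H0.

R = 6, z = -1.2939, p = 0.195709, fail to reject H0.


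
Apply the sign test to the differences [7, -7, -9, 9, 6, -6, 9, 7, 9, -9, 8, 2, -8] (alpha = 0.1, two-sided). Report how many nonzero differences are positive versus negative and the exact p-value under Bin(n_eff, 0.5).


Step 1: Discard zero differences. Original n = 13; n_eff = number of nonzero differences = 13.
Nonzero differences (with sign): +7, -7, -9, +9, +6, -6, +9, +7, +9, -9, +8, +2, -8
Step 2: Count signs: positive = 8, negative = 5.
Step 3: Under H0: P(positive) = 0.5, so the number of positives S ~ Bin(13, 0.5).
Step 4: Two-sided exact p-value = sum of Bin(13,0.5) probabilities at or below the observed probability = 0.581055.
Step 5: alpha = 0.1. fail to reject H0.

n_eff = 13, pos = 8, neg = 5, p = 0.581055, fail to reject H0.


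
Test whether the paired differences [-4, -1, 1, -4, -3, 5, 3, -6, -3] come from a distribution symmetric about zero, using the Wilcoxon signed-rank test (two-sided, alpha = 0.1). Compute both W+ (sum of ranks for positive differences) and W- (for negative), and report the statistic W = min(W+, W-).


Step 1: Drop any zero differences (none here) and take |d_i|.
|d| = [4, 1, 1, 4, 3, 5, 3, 6, 3]
Step 2: Midrank |d_i| (ties get averaged ranks).
ranks: |4|->6.5, |1|->1.5, |1|->1.5, |4|->6.5, |3|->4, |5|->8, |3|->4, |6|->9, |3|->4
Step 3: Attach original signs; sum ranks with positive sign and with negative sign.
W+ = 1.5 + 8 + 4 = 13.5
W- = 6.5 + 1.5 + 6.5 + 4 + 9 + 4 = 31.5
(Check: W+ + W- = 45 should equal n(n+1)/2 = 45.)
Step 4: Test statistic W = min(W+, W-) = 13.5.
Step 5: Ties in |d|, so use the tie-corrected normal approximation.
        E[W] = n(n+1)/4 = 9*10/4 = 22.5.
        Tie groups: |d|=1 (t=2), |d|=3 (t=3), |d|=4 (t=2); sum(t^3 - t) = 36.
        Var[W] = n(n+1)(2n+1)/24 - sum(t^3-t)/48 = 1710/24 - 36/48 = 70.5.
        z = (W - E[W]) / sqrt(Var[W]) = (13.5 - 22.5) / 8.3964 = -1.0719.
        Two-sided p = 2*Phi(z) = 0.283772.
Step 6: alpha = 0.1. fail to reject H0.

W+ = 13.5, W- = 31.5, W = min = 13.5, p = 0.283772, fail to reject H0.


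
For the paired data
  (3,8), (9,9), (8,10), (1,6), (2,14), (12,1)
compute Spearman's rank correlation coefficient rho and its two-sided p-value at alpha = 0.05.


Step 1: Rank x and y separately (midranks; no ties here).
rank(x): 3->3, 9->5, 8->4, 1->1, 2->2, 12->6
rank(y): 8->3, 9->4, 10->5, 6->2, 14->6, 1->1
Step 2: d_i = R_x(i) - R_y(i); compute d_i^2.
  (3-3)^2=0, (5-4)^2=1, (4-5)^2=1, (1-2)^2=1, (2-6)^2=16, (6-1)^2=25
sum(d^2) = 44.
Step 3: rho = 1 - 6*44 / (6*(6^2 - 1)) = 1 - 264/210 = -0.257143.
Step 4: Under H0, t = rho * sqrt((n-2)/(1-rho^2)) = -0.5322 ~ t(4).
Step 5: Two-sided p-value from the t-distribution with 4 df = 0.622787.
Step 6: alpha = 0.05. fail to reject H0.

rho = -0.2571, p = 0.622787, fail to reject H0 at alpha = 0.05.


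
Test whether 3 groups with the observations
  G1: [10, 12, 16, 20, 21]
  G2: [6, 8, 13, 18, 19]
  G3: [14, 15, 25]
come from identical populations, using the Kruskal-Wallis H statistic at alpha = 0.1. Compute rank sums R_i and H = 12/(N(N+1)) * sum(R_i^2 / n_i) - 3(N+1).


Step 1: Combine all N = 13 observations and assign midranks.
sorted (value, group, rank): (6,G2,1), (8,G2,2), (10,G1,3), (12,G1,4), (13,G2,5), (14,G3,6), (15,G3,7), (16,G1,8), (18,G2,9), (19,G2,10), (20,G1,11), (21,G1,12), (25,G3,13)
Step 2: Sum ranks within each group.
R_1 = 38 (n_1 = 5)
R_2 = 27 (n_2 = 5)
R_3 = 26 (n_3 = 3)
Step 3: H = 12/(N(N+1)) * sum(R_i^2/n_i) - 3(N+1)
     = 12/(13*14) * (38^2/5 + 27^2/5 + 26^2/3) - 3*14
     = 0.065934 * 659.933 - 42
     = 1.512088.
Step 4: No ties, so H is used without correction.
Step 5: Under H0, H ~ chi^2(2); p-value = 0.469520.
Step 6: alpha = 0.1. fail to reject H0.

H = 1.5121, df = 2, p = 0.469520, fail to reject H0.


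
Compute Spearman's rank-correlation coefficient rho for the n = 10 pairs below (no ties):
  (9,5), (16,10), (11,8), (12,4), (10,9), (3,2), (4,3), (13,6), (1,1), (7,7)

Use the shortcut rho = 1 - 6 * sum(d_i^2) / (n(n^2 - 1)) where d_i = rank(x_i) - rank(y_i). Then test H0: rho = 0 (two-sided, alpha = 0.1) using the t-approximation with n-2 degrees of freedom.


Step 1: Rank x and y separately (midranks; no ties here).
rank(x): 9->5, 16->10, 11->7, 12->8, 10->6, 3->2, 4->3, 13->9, 1->1, 7->4
rank(y): 5->5, 10->10, 8->8, 4->4, 9->9, 2->2, 3->3, 6->6, 1->1, 7->7
Step 2: d_i = R_x(i) - R_y(i); compute d_i^2.
  (5-5)^2=0, (10-10)^2=0, (7-8)^2=1, (8-4)^2=16, (6-9)^2=9, (2-2)^2=0, (3-3)^2=0, (9-6)^2=9, (1-1)^2=0, (4-7)^2=9
sum(d^2) = 44.
Step 3: rho = 1 - 6*44 / (10*(10^2 - 1)) = 1 - 264/990 = 0.733333.
Step 4: Under H0, t = rho * sqrt((n-2)/(1-rho^2)) = 3.0509 ~ t(8).
Step 5: Two-sided p-value from the t-distribution with 8 df = 0.015801.
Step 6: alpha = 0.1. reject H0.

rho = 0.7333, p = 0.015801, reject H0 at alpha = 0.1.


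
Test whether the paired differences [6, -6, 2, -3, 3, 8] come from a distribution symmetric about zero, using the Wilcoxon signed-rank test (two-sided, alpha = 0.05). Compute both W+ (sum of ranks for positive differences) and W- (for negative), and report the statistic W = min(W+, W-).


Step 1: Drop any zero differences (none here) and take |d_i|.
|d| = [6, 6, 2, 3, 3, 8]
Step 2: Midrank |d_i| (ties get averaged ranks).
ranks: |6|->4.5, |6|->4.5, |2|->1, |3|->2.5, |3|->2.5, |8|->6
Step 3: Attach original signs; sum ranks with positive sign and with negative sign.
W+ = 4.5 + 1 + 2.5 + 6 = 14
W- = 4.5 + 2.5 = 7
(Check: W+ + W- = 21 should equal n(n+1)/2 = 21.)
Step 4: Test statistic W = min(W+, W-) = 7.
Step 5: Ties in |d|, so use the tie-corrected normal approximation.
        E[W] = n(n+1)/4 = 6*7/4 = 10.5.
        Tie groups: |d|=3 (t=2), |d|=6 (t=2); sum(t^3 - t) = 12.
        Var[W] = n(n+1)(2n+1)/24 - sum(t^3-t)/48 = 546/24 - 12/48 = 22.5.
        z = (W - E[W]) / sqrt(Var[W]) = (7 - 10.5) / 4.7434 = -0.7379.
        Two-sided p = 2*Phi(z) = 0.460597.
Step 6: alpha = 0.05. fail to reject H0.

W+ = 14, W- = 7, W = min = 7, p = 0.460597, fail to reject H0.


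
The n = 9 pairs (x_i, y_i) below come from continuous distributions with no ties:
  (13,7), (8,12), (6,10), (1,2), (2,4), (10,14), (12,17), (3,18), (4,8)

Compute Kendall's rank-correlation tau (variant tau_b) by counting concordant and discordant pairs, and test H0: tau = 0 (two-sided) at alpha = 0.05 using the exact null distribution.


Step 1: Enumerate the 36 unordered pairs (i,j) with i<j and classify each by sign(x_j-x_i) * sign(y_j-y_i).
  (1,2):dx=-5,dy=+5->D; (1,3):dx=-7,dy=+3->D; (1,4):dx=-12,dy=-5->C; (1,5):dx=-11,dy=-3->C
  (1,6):dx=-3,dy=+7->D; (1,7):dx=-1,dy=+10->D; (1,8):dx=-10,dy=+11->D; (1,9):dx=-9,dy=+1->D
  (2,3):dx=-2,dy=-2->C; (2,4):dx=-7,dy=-10->C; (2,5):dx=-6,dy=-8->C; (2,6):dx=+2,dy=+2->C
  (2,7):dx=+4,dy=+5->C; (2,8):dx=-5,dy=+6->D; (2,9):dx=-4,dy=-4->C; (3,4):dx=-5,dy=-8->C
  (3,5):dx=-4,dy=-6->C; (3,6):dx=+4,dy=+4->C; (3,7):dx=+6,dy=+7->C; (3,8):dx=-3,dy=+8->D
  (3,9):dx=-2,dy=-2->C; (4,5):dx=+1,dy=+2->C; (4,6):dx=+9,dy=+12->C; (4,7):dx=+11,dy=+15->C
  (4,8):dx=+2,dy=+16->C; (4,9):dx=+3,dy=+6->C; (5,6):dx=+8,dy=+10->C; (5,7):dx=+10,dy=+13->C
  (5,8):dx=+1,dy=+14->C; (5,9):dx=+2,dy=+4->C; (6,7):dx=+2,dy=+3->C; (6,8):dx=-7,dy=+4->D
  (6,9):dx=-6,dy=-6->C; (7,8):dx=-9,dy=+1->D; (7,9):dx=-8,dy=-9->C; (8,9):dx=+1,dy=-10->D
Step 2: C = 25, D = 11, total pairs = 36.
Step 3: tau = (C - D)/(n(n-1)/2) = (25 - 11)/36 = 0.388889.
Step 4: Exact two-sided p-value (enumerate n! = 362880 permutations of y under H0): p = 0.180181.
Step 5: alpha = 0.05. fail to reject H0.

tau_b = 0.3889 (C=25, D=11), p = 0.180181, fail to reject H0.


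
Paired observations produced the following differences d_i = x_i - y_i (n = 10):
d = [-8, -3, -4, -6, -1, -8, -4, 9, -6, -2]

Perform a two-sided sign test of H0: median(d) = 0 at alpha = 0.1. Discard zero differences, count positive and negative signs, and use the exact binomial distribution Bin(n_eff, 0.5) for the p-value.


Step 1: Discard zero differences. Original n = 10; n_eff = number of nonzero differences = 10.
Nonzero differences (with sign): -8, -3, -4, -6, -1, -8, -4, +9, -6, -2
Step 2: Count signs: positive = 1, negative = 9.
Step 3: Under H0: P(positive) = 0.5, so the number of positives S ~ Bin(10, 0.5).
Step 4: Two-sided exact p-value = sum of Bin(10,0.5) probabilities at or below the observed probability = 0.021484.
Step 5: alpha = 0.1. reject H0.

n_eff = 10, pos = 1, neg = 9, p = 0.021484, reject H0.


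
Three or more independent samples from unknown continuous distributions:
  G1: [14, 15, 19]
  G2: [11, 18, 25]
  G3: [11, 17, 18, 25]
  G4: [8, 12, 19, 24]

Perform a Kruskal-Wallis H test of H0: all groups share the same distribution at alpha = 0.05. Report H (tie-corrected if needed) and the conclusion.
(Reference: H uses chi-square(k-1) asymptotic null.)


Step 1: Combine all N = 14 observations and assign midranks.
sorted (value, group, rank): (8,G4,1), (11,G2,2.5), (11,G3,2.5), (12,G4,4), (14,G1,5), (15,G1,6), (17,G3,7), (18,G2,8.5), (18,G3,8.5), (19,G1,10.5), (19,G4,10.5), (24,G4,12), (25,G2,13.5), (25,G3,13.5)
Step 2: Sum ranks within each group.
R_1 = 21.5 (n_1 = 3)
R_2 = 24.5 (n_2 = 3)
R_3 = 31.5 (n_3 = 4)
R_4 = 27.5 (n_4 = 4)
Step 3: H = 12/(N(N+1)) * sum(R_i^2/n_i) - 3(N+1)
     = 12/(14*15) * (21.5^2/3 + 24.5^2/3 + 31.5^2/4 + 27.5^2/4) - 3*15
     = 0.057143 * 791.292 - 45
     = 0.216667.
Step 4: Ties present; correction factor C = 1 - 24/(14^3 - 14) = 0.991209. Corrected H = 0.216667 / 0.991209 = 0.218588.
Step 5: Under H0, H ~ chi^2(3); p-value = 0.974534.
Step 6: alpha = 0.05. fail to reject H0.

H = 0.2186, df = 3, p = 0.974534, fail to reject H0.


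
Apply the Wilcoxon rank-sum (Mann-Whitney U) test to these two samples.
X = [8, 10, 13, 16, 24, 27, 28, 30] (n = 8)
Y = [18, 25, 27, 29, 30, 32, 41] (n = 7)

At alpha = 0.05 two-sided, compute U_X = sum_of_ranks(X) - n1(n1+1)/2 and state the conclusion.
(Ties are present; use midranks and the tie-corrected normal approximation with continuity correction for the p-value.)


Step 1: Combine and sort all 15 observations; assign midranks.
sorted (value, group): (8,X), (10,X), (13,X), (16,X), (18,Y), (24,X), (25,Y), (27,X), (27,Y), (28,X), (29,Y), (30,X), (30,Y), (32,Y), (41,Y)
ranks: 8->1, 10->2, 13->3, 16->4, 18->5, 24->6, 25->7, 27->8.5, 27->8.5, 28->10, 29->11, 30->12.5, 30->12.5, 32->14, 41->15
Step 2: Rank sum for X: R1 = 1 + 2 + 3 + 4 + 6 + 8.5 + 10 + 12.5 = 47.
Step 3: U_X = R1 - n1(n1+1)/2 = 47 - 8*9/2 = 47 - 36 = 11.
       U_Y = n1*n2 - U_X = 56 - 11 = 45.
Step 4: Ties are present, so use the tie-corrected normal approximation (with continuity correction) for the p-value.
Step 5: p-value = 0.055758; compare to alpha = 0.05. fail to reject H0.

U_X = 11, p = 0.055758, fail to reject H0 at alpha = 0.05.


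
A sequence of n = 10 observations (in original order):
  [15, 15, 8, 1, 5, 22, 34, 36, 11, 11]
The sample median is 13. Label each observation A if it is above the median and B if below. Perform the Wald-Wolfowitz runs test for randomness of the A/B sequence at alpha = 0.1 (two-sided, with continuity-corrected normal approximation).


Step 1: Compute median = 13; label A = above, B = below.
Labels in order: AABBBAAABB  (n_A = 5, n_B = 5)
Step 2: Count runs R = 4.
Step 3: Under H0 (random ordering), E[R] = 2*n_A*n_B/(n_A+n_B) + 1 = 2*5*5/10 + 1 = 6.0000.
        Var[R] = 2*n_A*n_B*(2*n_A*n_B - n_A - n_B) / ((n_A+n_B)^2 * (n_A+n_B-1)) = 2000/900 = 2.2222.
        SD[R] = 1.4907.
Step 4: Continuity-corrected z = (R + 0.5 - E[R]) / SD[R] = (4 + 0.5 - 6.0000) / 1.4907 = -1.0062.
Step 5: Two-sided p-value via normal approximation = 2*(1 - Phi(|z|)) = 0.314305.
Step 6: alpha = 0.1. fail to reject H0.

R = 4, z = -1.0062, p = 0.314305, fail to reject H0.


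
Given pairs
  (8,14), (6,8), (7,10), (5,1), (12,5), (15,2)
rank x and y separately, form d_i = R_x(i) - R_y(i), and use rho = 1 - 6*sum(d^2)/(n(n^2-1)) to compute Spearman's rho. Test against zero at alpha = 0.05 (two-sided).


Step 1: Rank x and y separately (midranks; no ties here).
rank(x): 8->4, 6->2, 7->3, 5->1, 12->5, 15->6
rank(y): 14->6, 8->4, 10->5, 1->1, 5->3, 2->2
Step 2: d_i = R_x(i) - R_y(i); compute d_i^2.
  (4-6)^2=4, (2-4)^2=4, (3-5)^2=4, (1-1)^2=0, (5-3)^2=4, (6-2)^2=16
sum(d^2) = 32.
Step 3: rho = 1 - 6*32 / (6*(6^2 - 1)) = 1 - 192/210 = 0.085714.
Step 4: Under H0, t = rho * sqrt((n-2)/(1-rho^2)) = 0.1721 ~ t(4).
Step 5: Two-sided p-value from the t-distribution with 4 df = 0.871743.
Step 6: alpha = 0.05. fail to reject H0.

rho = 0.0857, p = 0.871743, fail to reject H0 at alpha = 0.05.


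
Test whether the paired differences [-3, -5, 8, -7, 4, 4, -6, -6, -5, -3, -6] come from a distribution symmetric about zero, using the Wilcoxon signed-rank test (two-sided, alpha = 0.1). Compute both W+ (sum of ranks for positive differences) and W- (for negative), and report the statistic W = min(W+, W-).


Step 1: Drop any zero differences (none here) and take |d_i|.
|d| = [3, 5, 8, 7, 4, 4, 6, 6, 5, 3, 6]
Step 2: Midrank |d_i| (ties get averaged ranks).
ranks: |3|->1.5, |5|->5.5, |8|->11, |7|->10, |4|->3.5, |4|->3.5, |6|->8, |6|->8, |5|->5.5, |3|->1.5, |6|->8
Step 3: Attach original signs; sum ranks with positive sign and with negative sign.
W+ = 11 + 3.5 + 3.5 = 18
W- = 1.5 + 5.5 + 10 + 8 + 8 + 5.5 + 1.5 + 8 = 48
(Check: W+ + W- = 66 should equal n(n+1)/2 = 66.)
Step 4: Test statistic W = min(W+, W-) = 18.
Step 5: Ties in |d|, so use the tie-corrected normal approximation.
        E[W] = n(n+1)/4 = 11*12/4 = 33.
        Tie groups: |d|=3 (t=2), |d|=4 (t=2), |d|=5 (t=2), |d|=6 (t=3); sum(t^3 - t) = 42.
        Var[W] = n(n+1)(2n+1)/24 - sum(t^3-t)/48 = 3036/24 - 42/48 = 125.625.
        z = (W - E[W]) / sqrt(Var[W]) = (18 - 33) / 11.2083 = -1.3383.
        Two-sided p = 2*Phi(z) = 0.180799.
Step 6: alpha = 0.1. fail to reject H0.

W+ = 18, W- = 48, W = min = 18, p = 0.180799, fail to reject H0.


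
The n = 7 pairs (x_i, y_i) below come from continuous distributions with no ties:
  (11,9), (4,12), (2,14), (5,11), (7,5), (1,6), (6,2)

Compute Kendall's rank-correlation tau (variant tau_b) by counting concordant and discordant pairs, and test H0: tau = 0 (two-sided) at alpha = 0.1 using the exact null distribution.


Step 1: Enumerate the 21 unordered pairs (i,j) with i<j and classify each by sign(x_j-x_i) * sign(y_j-y_i).
  (1,2):dx=-7,dy=+3->D; (1,3):dx=-9,dy=+5->D; (1,4):dx=-6,dy=+2->D; (1,5):dx=-4,dy=-4->C
  (1,6):dx=-10,dy=-3->C; (1,7):dx=-5,dy=-7->C; (2,3):dx=-2,dy=+2->D; (2,4):dx=+1,dy=-1->D
  (2,5):dx=+3,dy=-7->D; (2,6):dx=-3,dy=-6->C; (2,7):dx=+2,dy=-10->D; (3,4):dx=+3,dy=-3->D
  (3,5):dx=+5,dy=-9->D; (3,6):dx=-1,dy=-8->C; (3,7):dx=+4,dy=-12->D; (4,5):dx=+2,dy=-6->D
  (4,6):dx=-4,dy=-5->C; (4,7):dx=+1,dy=-9->D; (5,6):dx=-6,dy=+1->D; (5,7):dx=-1,dy=-3->C
  (6,7):dx=+5,dy=-4->D
Step 2: C = 7, D = 14, total pairs = 21.
Step 3: tau = (C - D)/(n(n-1)/2) = (7 - 14)/21 = -0.333333.
Step 4: Exact two-sided p-value (enumerate n! = 5040 permutations of y under H0): p = 0.381349.
Step 5: alpha = 0.1. fail to reject H0.

tau_b = -0.3333 (C=7, D=14), p = 0.381349, fail to reject H0.


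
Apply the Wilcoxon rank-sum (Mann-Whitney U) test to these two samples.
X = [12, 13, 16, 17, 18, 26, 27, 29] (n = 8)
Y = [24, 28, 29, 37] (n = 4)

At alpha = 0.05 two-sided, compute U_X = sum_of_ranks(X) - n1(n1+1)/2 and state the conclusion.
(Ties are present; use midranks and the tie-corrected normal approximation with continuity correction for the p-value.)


Step 1: Combine and sort all 12 observations; assign midranks.
sorted (value, group): (12,X), (13,X), (16,X), (17,X), (18,X), (24,Y), (26,X), (27,X), (28,Y), (29,X), (29,Y), (37,Y)
ranks: 12->1, 13->2, 16->3, 17->4, 18->5, 24->6, 26->7, 27->8, 28->9, 29->10.5, 29->10.5, 37->12
Step 2: Rank sum for X: R1 = 1 + 2 + 3 + 4 + 5 + 7 + 8 + 10.5 = 40.5.
Step 3: U_X = R1 - n1(n1+1)/2 = 40.5 - 8*9/2 = 40.5 - 36 = 4.5.
       U_Y = n1*n2 - U_X = 32 - 4.5 = 27.5.
Step 4: Ties are present, so use the tie-corrected normal approximation (with continuity correction) for the p-value.
Step 5: p-value = 0.061271; compare to alpha = 0.05. fail to reject H0.

U_X = 4.5, p = 0.061271, fail to reject H0 at alpha = 0.05.
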